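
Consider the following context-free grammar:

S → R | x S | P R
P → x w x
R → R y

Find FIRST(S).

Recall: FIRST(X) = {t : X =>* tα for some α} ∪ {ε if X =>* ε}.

We compute FIRST(S) using the standard algorithm.
FIRST(P) = {x}
FIRST(R) = {}
FIRST(S) = {x}
Therefore, FIRST(S) = {x}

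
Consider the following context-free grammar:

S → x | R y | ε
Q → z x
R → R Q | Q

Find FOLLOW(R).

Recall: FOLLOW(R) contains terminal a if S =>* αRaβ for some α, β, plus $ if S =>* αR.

We compute FOLLOW(R) using the standard algorithm.
FOLLOW(S) starts with {$}.
FIRST(Q) = {z}
FIRST(R) = {z}
FIRST(S) = {x, z, ε}
FOLLOW(Q) = {y, z}
FOLLOW(R) = {y, z}
FOLLOW(S) = {$}
Therefore, FOLLOW(R) = {y, z}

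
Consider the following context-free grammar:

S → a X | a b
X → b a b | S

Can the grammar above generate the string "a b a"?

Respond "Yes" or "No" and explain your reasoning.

No - no valid derivation exists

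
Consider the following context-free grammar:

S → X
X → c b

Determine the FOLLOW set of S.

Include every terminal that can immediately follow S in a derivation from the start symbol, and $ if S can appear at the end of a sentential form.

We compute FOLLOW(S) using the standard algorithm.
FOLLOW(S) starts with {$}.
FIRST(S) = {c}
FIRST(X) = {c}
FOLLOW(S) = {$}
FOLLOW(X) = {$}
Therefore, FOLLOW(S) = {$}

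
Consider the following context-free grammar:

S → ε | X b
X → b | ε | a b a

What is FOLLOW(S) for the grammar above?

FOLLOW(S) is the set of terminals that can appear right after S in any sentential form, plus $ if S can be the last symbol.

We compute FOLLOW(S) using the standard algorithm.
FOLLOW(S) starts with {$}.
FIRST(S) = {a, b, ε}
FIRST(X) = {a, b, ε}
FOLLOW(S) = {$}
FOLLOW(X) = {b}
Therefore, FOLLOW(S) = {$}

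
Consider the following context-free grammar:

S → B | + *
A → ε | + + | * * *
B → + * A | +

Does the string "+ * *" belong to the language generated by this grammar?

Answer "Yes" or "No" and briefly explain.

No - no valid derivation exists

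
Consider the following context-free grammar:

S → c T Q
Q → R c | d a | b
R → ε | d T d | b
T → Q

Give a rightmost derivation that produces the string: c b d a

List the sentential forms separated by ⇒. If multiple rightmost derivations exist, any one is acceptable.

S ⇒ c T Q ⇒ c T d a ⇒ c Q d a ⇒ c b d a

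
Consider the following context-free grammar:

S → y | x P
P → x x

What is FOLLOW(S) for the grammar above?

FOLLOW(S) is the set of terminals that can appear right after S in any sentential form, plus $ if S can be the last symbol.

We compute FOLLOW(S) using the standard algorithm.
FOLLOW(S) starts with {$}.
FIRST(P) = {x}
FIRST(S) = {x, y}
FOLLOW(P) = {$}
FOLLOW(S) = {$}
Therefore, FOLLOW(S) = {$}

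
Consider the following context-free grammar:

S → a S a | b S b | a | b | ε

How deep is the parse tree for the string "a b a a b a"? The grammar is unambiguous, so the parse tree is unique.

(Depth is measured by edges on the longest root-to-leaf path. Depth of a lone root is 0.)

4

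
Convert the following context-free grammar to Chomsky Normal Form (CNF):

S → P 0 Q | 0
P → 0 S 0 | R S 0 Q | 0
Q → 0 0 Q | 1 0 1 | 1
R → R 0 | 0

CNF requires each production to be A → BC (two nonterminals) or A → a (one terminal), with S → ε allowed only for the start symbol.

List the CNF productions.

T0 → 0; S → 0; P → 0; T1 → 1; Q → 1; R → 0; S → P X0; X0 → T0 Q; P → T0 X1; X1 → S T0; P → R X2; X2 → S X3; X3 → T0 Q; Q → T0 X4; X4 → T0 Q; Q → T1 X5; X5 → T0 T1; R → R T0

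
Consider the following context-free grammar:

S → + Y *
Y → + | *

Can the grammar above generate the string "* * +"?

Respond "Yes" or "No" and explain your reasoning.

No - no valid derivation exists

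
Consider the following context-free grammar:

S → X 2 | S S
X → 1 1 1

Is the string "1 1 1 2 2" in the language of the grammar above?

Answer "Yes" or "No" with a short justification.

No - no valid derivation exists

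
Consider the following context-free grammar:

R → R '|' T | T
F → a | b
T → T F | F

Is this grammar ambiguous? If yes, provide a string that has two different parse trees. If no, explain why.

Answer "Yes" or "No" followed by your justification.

No - the grammar is unambiguous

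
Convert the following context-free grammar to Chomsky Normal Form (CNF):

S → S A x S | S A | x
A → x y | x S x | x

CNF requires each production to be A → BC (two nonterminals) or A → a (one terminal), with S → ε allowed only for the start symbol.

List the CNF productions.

TX → x; S → x; TY → y; A → x; S → S X0; X0 → A X1; X1 → TX S; S → S A; A → TX TY; A → TX X2; X2 → S TX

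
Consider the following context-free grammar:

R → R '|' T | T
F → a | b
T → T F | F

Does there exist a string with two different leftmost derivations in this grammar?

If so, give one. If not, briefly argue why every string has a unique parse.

No - every string in the language has a unique leftmost derivation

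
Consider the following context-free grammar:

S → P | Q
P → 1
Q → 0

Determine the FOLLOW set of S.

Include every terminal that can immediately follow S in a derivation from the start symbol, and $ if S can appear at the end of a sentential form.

We compute FOLLOW(S) using the standard algorithm.
FOLLOW(S) starts with {$}.
FIRST(P) = {1}
FIRST(Q) = {0}
FIRST(S) = {0, 1}
FOLLOW(P) = {$}
FOLLOW(Q) = {$}
FOLLOW(S) = {$}
Therefore, FOLLOW(S) = {$}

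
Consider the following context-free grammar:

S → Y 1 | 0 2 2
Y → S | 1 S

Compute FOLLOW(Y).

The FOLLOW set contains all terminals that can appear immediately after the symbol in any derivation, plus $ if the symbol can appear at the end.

We compute FOLLOW(Y) using the standard algorithm.
FOLLOW(S) starts with {$}.
FIRST(S) = {0, 1}
FIRST(Y) = {0, 1}
FOLLOW(S) = {$, 1}
FOLLOW(Y) = {1}
Therefore, FOLLOW(Y) = {1}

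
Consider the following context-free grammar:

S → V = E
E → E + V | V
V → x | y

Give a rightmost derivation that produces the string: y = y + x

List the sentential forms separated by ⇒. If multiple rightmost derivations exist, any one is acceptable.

S ⇒ V = E ⇒ V = E + V ⇒ V = E + x ⇒ V = V + x ⇒ V = y + x ⇒ y = y + x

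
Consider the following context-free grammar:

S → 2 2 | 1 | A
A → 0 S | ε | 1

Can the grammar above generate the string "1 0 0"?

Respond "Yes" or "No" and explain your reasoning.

No - no valid derivation exists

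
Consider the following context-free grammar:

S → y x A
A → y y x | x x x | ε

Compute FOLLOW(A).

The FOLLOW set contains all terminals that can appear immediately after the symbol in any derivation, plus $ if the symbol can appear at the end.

We compute FOLLOW(A) using the standard algorithm.
FOLLOW(S) starts with {$}.
FIRST(A) = {x, y, ε}
FIRST(S) = {y}
FOLLOW(A) = {$}
FOLLOW(S) = {$}
Therefore, FOLLOW(A) = {$}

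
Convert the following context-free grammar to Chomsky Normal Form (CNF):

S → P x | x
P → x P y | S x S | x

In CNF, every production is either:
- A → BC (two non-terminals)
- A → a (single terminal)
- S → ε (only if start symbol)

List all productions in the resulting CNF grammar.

TX → x; S → x; TY → y; P → x; S → P TX; P → TX X0; X0 → P TY; P → S X1; X1 → TX S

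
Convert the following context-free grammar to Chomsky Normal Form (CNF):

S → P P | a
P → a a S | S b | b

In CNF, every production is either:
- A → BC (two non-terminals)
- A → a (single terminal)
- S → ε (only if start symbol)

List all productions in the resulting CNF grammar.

S → a; TA → a; TB → b; P → b; S → P P; P → TA X0; X0 → TA S; P → S TB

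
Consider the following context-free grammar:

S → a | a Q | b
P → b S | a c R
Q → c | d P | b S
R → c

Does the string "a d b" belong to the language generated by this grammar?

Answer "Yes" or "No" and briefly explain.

No - no valid derivation exists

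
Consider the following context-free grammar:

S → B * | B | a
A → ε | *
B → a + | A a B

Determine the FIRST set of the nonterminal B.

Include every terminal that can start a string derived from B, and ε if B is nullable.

We compute FIRST(B) using the standard algorithm.
FIRST(A) = {*, ε}
FIRST(B) = {*, a}
FIRST(S) = {*, a}
Therefore, FIRST(B) = {*, a}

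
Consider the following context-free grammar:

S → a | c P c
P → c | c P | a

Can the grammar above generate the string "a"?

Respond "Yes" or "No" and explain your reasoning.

Yes - a valid derivation exists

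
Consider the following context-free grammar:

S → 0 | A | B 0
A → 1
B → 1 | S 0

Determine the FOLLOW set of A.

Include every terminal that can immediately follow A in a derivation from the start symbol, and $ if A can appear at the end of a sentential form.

We compute FOLLOW(A) using the standard algorithm.
FOLLOW(S) starts with {$}.
FIRST(A) = {1}
FIRST(B) = {0, 1}
FIRST(S) = {0, 1}
FOLLOW(A) = {$, 0}
FOLLOW(B) = {0}
FOLLOW(S) = {$, 0}
Therefore, FOLLOW(A) = {$, 0}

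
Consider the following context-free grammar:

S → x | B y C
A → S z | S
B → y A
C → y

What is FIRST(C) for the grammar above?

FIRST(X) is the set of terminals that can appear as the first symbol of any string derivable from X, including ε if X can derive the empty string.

We compute FIRST(C) using the standard algorithm.
FIRST(A) = {x, y}
FIRST(B) = {y}
FIRST(C) = {y}
FIRST(S) = {x, y}
Therefore, FIRST(C) = {y}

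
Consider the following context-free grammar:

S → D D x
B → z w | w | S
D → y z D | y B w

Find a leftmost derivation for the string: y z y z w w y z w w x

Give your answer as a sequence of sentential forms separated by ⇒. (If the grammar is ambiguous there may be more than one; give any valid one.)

S ⇒ D D x ⇒ y z D D x ⇒ y z y B w D x ⇒ y z y z w w D x ⇒ y z y z w w y B w x ⇒ y z y z w w y z w w x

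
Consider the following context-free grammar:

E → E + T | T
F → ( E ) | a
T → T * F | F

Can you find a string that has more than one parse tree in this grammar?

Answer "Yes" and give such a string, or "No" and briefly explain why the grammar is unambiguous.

No - the grammar is unambiguous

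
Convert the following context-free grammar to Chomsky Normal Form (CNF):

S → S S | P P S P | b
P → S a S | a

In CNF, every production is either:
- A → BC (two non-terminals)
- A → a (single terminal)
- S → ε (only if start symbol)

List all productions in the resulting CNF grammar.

S → b; TA → a; P → a; S → S S; S → P X0; X0 → P X1; X1 → S P; P → S X2; X2 → TA S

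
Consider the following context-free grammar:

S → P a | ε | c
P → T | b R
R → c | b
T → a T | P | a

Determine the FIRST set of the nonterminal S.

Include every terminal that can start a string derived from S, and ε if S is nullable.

We compute FIRST(S) using the standard algorithm.
FIRST(P) = {a, b}
FIRST(R) = {b, c}
FIRST(S) = {a, b, c, ε}
FIRST(T) = {a, b}
Therefore, FIRST(S) = {a, b, c, ε}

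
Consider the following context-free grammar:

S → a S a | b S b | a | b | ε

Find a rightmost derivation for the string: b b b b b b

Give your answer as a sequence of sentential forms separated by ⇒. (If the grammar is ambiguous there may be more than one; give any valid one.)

S ⇒ b S b ⇒ b b S b b ⇒ b b b S b b b ⇒ b b b b b b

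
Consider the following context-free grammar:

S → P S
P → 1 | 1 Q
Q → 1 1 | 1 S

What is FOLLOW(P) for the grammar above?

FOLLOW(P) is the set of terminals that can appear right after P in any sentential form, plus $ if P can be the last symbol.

We compute FOLLOW(P) using the standard algorithm.
FOLLOW(S) starts with {$}.
FIRST(P) = {1}
FIRST(Q) = {1}
FIRST(S) = {1}
FOLLOW(P) = {1}
FOLLOW(Q) = {1}
FOLLOW(S) = {$, 1}
Therefore, FOLLOW(P) = {1}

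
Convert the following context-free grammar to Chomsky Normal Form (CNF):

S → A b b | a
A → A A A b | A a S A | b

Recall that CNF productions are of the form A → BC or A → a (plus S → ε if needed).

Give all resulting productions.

TB → b; S → a; TA → a; A → b; S → A X0; X0 → TB TB; A → A X1; X1 → A X2; X2 → A TB; A → A X3; X3 → TA X4; X4 → S A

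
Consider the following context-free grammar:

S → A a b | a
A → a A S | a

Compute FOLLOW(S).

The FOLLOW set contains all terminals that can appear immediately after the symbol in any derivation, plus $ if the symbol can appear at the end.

We compute FOLLOW(S) using the standard algorithm.
FOLLOW(S) starts with {$}.
FIRST(A) = {a}
FIRST(S) = {a}
FOLLOW(A) = {a}
FOLLOW(S) = {$, a}
Therefore, FOLLOW(S) = {$, a}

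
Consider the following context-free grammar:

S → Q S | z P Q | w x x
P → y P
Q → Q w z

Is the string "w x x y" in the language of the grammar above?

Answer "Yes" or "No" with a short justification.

No - no valid derivation exists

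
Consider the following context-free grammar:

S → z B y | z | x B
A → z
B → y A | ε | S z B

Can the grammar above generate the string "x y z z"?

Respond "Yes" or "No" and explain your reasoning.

No - no valid derivation exists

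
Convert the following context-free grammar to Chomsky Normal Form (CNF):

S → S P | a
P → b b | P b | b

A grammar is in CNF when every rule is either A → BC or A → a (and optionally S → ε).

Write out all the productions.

S → a; TB → b; P → b; S → S P; P → TB TB; P → P TB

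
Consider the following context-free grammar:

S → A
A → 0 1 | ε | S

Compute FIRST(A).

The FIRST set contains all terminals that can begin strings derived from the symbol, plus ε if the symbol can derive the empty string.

We compute FIRST(A) using the standard algorithm.
FIRST(A) = {0, ε}
FIRST(S) = {0, ε}
Therefore, FIRST(A) = {0, ε}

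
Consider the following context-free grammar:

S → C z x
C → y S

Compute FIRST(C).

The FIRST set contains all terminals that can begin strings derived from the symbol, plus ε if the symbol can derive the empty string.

We compute FIRST(C) using the standard algorithm.
FIRST(C) = {y}
FIRST(S) = {y}
Therefore, FIRST(C) = {y}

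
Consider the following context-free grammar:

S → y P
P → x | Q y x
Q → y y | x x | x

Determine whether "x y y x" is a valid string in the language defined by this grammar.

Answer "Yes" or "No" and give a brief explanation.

No - no valid derivation exists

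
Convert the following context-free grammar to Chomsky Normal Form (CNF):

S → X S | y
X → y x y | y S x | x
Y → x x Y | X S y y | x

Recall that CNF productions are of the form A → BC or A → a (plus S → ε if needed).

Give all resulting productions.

S → y; TY → y; TX → x; X → x; Y → x; S → X S; X → TY X0; X0 → TX TY; X → TY X1; X1 → S TX; Y → TX X2; X2 → TX Y; Y → X X3; X3 → S X4; X4 → TY TY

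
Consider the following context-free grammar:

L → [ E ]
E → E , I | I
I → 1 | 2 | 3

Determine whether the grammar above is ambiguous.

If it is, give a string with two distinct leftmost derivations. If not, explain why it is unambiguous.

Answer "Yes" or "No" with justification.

No - the grammar is unambiguous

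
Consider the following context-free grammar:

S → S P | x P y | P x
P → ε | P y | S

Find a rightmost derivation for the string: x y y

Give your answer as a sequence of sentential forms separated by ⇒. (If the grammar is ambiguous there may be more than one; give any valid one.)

S ⇒ x P y ⇒ x P y y ⇒ x y y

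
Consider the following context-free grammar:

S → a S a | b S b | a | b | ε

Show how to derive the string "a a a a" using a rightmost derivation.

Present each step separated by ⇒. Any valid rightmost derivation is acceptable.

S ⇒ a S a ⇒ a a S a a ⇒ a a a a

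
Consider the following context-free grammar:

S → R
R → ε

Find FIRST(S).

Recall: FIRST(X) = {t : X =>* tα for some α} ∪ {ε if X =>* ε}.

We compute FIRST(S) using the standard algorithm.
FIRST(R) = {ε}
FIRST(S) = {ε}
Therefore, FIRST(S) = {ε}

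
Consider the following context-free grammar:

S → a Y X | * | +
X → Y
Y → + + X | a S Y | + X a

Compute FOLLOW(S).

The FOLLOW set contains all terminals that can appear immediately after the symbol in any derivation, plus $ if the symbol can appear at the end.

We compute FOLLOW(S) using the standard algorithm.
FOLLOW(S) starts with {$}.
FIRST(S) = {*, +, a}
FIRST(X) = {+, a}
FIRST(Y) = {+, a}
FOLLOW(S) = {$, +, a}
FOLLOW(X) = {$, +, a}
FOLLOW(Y) = {$, +, a}
Therefore, FOLLOW(S) = {$, +, a}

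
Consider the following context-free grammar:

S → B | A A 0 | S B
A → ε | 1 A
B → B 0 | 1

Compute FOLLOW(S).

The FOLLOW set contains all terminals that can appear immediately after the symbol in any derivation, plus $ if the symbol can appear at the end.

We compute FOLLOW(S) using the standard algorithm.
FOLLOW(S) starts with {$}.
FIRST(A) = {1, ε}
FIRST(B) = {1}
FIRST(S) = {0, 1}
FOLLOW(A) = {0, 1}
FOLLOW(B) = {$, 0, 1}
FOLLOW(S) = {$, 1}
Therefore, FOLLOW(S) = {$, 1}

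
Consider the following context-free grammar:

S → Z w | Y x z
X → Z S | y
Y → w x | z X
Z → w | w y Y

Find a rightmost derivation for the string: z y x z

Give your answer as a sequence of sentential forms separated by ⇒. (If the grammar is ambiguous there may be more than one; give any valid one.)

S ⇒ Y x z ⇒ z X x z ⇒ z y x z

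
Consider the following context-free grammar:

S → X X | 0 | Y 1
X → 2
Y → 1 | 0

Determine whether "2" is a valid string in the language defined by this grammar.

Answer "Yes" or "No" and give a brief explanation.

No - no valid derivation exists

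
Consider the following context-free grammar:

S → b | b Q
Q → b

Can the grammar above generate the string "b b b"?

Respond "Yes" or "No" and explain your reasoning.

No - no valid derivation exists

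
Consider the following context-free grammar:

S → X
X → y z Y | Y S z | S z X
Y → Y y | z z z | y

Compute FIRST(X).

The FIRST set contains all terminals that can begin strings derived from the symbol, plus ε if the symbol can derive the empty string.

We compute FIRST(X) using the standard algorithm.
FIRST(S) = {y, z}
FIRST(X) = {y, z}
FIRST(Y) = {y, z}
Therefore, FIRST(X) = {y, z}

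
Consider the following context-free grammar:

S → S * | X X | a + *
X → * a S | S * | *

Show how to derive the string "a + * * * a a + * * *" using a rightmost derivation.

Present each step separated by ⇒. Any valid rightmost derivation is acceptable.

S ⇒ S * ⇒ S * * ⇒ X X * * ⇒ X * a S * * ⇒ X * a a + * * * ⇒ S * * a a + * * * ⇒ a + * * * a a + * * *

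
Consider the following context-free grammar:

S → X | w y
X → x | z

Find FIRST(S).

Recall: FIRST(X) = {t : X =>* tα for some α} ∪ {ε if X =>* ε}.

We compute FIRST(S) using the standard algorithm.
FIRST(S) = {w, x, z}
FIRST(X) = {x, z}
Therefore, FIRST(S) = {w, x, z}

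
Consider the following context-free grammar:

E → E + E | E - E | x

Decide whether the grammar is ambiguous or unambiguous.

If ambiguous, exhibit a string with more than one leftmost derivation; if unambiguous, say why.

Ambiguous - the string 'x + x - x - x' has two distinct leftmost derivations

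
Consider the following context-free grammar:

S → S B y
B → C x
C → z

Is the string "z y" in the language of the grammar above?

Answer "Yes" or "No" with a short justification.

No - no valid derivation exists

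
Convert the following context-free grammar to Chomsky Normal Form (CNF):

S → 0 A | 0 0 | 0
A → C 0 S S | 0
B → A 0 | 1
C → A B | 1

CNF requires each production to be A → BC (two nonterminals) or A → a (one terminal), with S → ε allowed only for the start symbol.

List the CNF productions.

T0 → 0; S → 0; A → 0; B → 1; C → 1; S → T0 A; S → T0 T0; A → C X0; X0 → T0 X1; X1 → S S; B → A T0; C → A B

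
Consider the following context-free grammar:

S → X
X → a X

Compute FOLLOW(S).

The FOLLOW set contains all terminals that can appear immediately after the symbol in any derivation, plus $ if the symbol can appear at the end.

We compute FOLLOW(S) using the standard algorithm.
FOLLOW(S) starts with {$}.
FIRST(S) = {a}
FIRST(X) = {a}
FOLLOW(S) = {$}
FOLLOW(X) = {$}
Therefore, FOLLOW(S) = {$}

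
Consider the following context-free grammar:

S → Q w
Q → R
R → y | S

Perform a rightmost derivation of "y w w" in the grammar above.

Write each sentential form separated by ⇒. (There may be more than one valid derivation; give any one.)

S ⇒ Q w ⇒ R w ⇒ S w ⇒ Q w w ⇒ R w w ⇒ y w w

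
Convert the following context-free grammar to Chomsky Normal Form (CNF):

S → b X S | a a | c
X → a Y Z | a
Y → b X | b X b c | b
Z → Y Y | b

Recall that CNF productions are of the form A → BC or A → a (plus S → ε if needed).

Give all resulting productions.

TB → b; TA → a; S → c; X → a; TC → c; Y → b; Z → b; S → TB X0; X0 → X S; S → TA TA; X → TA X1; X1 → Y Z; Y → TB X; Y → TB X2; X2 → X X3; X3 → TB TC; Z → Y Y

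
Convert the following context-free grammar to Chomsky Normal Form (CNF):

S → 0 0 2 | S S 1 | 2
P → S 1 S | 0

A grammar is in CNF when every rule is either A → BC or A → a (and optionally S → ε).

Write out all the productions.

T0 → 0; T2 → 2; T1 → 1; S → 2; P → 0; S → T0 X0; X0 → T0 T2; S → S X1; X1 → S T1; P → S X2; X2 → T1 S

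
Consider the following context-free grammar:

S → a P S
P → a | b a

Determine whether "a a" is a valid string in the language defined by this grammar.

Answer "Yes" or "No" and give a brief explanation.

No - no valid derivation exists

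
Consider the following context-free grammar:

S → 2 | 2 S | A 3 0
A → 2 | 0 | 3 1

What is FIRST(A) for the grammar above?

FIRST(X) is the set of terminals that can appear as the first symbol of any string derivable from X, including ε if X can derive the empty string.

We compute FIRST(A) using the standard algorithm.
FIRST(A) = {0, 2, 3}
FIRST(S) = {0, 2, 3}
Therefore, FIRST(A) = {0, 2, 3}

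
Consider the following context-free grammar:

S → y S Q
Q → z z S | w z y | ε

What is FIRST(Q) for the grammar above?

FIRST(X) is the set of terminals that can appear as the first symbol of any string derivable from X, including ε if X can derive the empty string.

We compute FIRST(Q) using the standard algorithm.
FIRST(Q) = {w, z, ε}
FIRST(S) = {y}
Therefore, FIRST(Q) = {w, z, ε}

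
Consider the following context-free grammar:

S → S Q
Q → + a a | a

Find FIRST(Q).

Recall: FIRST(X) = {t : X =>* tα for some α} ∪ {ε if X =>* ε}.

We compute FIRST(Q) using the standard algorithm.
FIRST(Q) = {+, a}
FIRST(S) = {}
Therefore, FIRST(Q) = {+, a}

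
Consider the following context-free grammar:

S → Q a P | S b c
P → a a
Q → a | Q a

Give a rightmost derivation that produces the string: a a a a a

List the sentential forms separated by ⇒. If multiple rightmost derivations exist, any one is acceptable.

S ⇒ Q a P ⇒ Q a a a ⇒ Q a a a a ⇒ a a a a a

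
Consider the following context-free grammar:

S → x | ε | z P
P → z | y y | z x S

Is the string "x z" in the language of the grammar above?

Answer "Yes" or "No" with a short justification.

No - no valid derivation exists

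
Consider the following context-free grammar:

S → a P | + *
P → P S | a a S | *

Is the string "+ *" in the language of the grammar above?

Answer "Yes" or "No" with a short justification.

Yes - a valid derivation exists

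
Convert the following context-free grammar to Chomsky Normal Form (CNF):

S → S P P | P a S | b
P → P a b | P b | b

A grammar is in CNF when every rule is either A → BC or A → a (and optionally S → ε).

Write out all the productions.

TA → a; S → b; TB → b; P → b; S → S X0; X0 → P P; S → P X1; X1 → TA S; P → P X2; X2 → TA TB; P → P TB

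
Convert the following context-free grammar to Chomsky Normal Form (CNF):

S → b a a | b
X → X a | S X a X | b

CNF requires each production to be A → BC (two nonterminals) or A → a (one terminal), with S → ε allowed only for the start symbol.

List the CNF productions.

TB → b; TA → a; S → b; X → b; S → TB X0; X0 → TA TA; X → X TA; X → S X1; X1 → X X2; X2 → TA X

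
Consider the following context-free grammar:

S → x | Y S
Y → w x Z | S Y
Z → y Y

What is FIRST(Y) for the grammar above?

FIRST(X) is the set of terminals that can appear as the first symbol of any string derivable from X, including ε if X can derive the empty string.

We compute FIRST(Y) using the standard algorithm.
FIRST(S) = {w, x}
FIRST(Y) = {w, x}
FIRST(Z) = {y}
Therefore, FIRST(Y) = {w, x}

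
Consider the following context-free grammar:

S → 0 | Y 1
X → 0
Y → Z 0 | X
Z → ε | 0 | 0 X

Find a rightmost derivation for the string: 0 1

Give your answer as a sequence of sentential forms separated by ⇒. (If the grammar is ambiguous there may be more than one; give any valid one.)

S ⇒ Y 1 ⇒ Z 0 1 ⇒ 0 1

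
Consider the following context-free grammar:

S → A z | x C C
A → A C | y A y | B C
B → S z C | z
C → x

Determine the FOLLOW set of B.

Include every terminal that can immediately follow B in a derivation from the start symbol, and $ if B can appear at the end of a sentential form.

We compute FOLLOW(B) using the standard algorithm.
FOLLOW(S) starts with {$}.
FIRST(A) = {x, y, z}
FIRST(B) = {x, y, z}
FIRST(C) = {x}
FIRST(S) = {x, y, z}
FOLLOW(A) = {x, y, z}
FOLLOW(B) = {x}
FOLLOW(C) = {$, x, y, z}
FOLLOW(S) = {$, z}
Therefore, FOLLOW(B) = {x}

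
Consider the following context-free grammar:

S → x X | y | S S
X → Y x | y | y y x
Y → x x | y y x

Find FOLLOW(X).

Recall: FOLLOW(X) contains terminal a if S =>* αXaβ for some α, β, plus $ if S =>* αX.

We compute FOLLOW(X) using the standard algorithm.
FOLLOW(S) starts with {$}.
FIRST(S) = {x, y}
FIRST(X) = {x, y}
FIRST(Y) = {x, y}
FOLLOW(S) = {$, x, y}
FOLLOW(X) = {$, x, y}
FOLLOW(Y) = {x}
Therefore, FOLLOW(X) = {$, x, y}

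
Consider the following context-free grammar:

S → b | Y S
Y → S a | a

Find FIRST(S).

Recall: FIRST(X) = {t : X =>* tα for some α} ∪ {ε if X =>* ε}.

We compute FIRST(S) using the standard algorithm.
FIRST(S) = {a, b}
FIRST(Y) = {a, b}
Therefore, FIRST(S) = {a, b}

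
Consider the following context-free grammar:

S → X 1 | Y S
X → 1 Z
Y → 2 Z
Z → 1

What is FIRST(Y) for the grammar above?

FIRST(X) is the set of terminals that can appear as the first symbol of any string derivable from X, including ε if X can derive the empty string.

We compute FIRST(Y) using the standard algorithm.
FIRST(S) = {1, 2}
FIRST(X) = {1}
FIRST(Y) = {2}
FIRST(Z) = {1}
Therefore, FIRST(Y) = {2}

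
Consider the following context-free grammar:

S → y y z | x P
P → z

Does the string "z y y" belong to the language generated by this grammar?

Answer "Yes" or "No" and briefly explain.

No - no valid derivation exists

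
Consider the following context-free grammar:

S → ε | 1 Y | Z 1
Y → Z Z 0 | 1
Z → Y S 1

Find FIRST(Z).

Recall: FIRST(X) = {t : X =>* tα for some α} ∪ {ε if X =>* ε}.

We compute FIRST(Z) using the standard algorithm.
FIRST(S) = {1, ε}
FIRST(Y) = {1}
FIRST(Z) = {1}
Therefore, FIRST(Z) = {1}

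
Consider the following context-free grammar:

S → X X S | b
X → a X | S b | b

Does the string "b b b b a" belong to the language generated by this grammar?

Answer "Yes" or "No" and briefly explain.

No - no valid derivation exists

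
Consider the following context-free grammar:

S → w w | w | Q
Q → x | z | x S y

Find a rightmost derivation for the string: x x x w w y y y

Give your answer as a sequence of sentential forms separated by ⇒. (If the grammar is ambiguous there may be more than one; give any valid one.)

S ⇒ Q ⇒ x S y ⇒ x Q y ⇒ x x S y y ⇒ x x Q y y ⇒ x x x S y y y ⇒ x x x w w y y y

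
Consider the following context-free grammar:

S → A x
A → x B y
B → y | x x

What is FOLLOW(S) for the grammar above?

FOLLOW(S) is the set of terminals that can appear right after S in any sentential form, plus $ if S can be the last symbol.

We compute FOLLOW(S) using the standard algorithm.
FOLLOW(S) starts with {$}.
FIRST(A) = {x}
FIRST(B) = {x, y}
FIRST(S) = {x}
FOLLOW(A) = {x}
FOLLOW(B) = {y}
FOLLOW(S) = {$}
Therefore, FOLLOW(S) = {$}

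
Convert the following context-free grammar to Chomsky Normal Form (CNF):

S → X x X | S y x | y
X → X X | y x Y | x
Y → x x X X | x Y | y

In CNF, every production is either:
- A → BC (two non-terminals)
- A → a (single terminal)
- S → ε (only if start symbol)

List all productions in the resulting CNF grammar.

TX → x; TY → y; S → y; X → x; Y → y; S → X X0; X0 → TX X; S → S X1; X1 → TY TX; X → X X; X → TY X2; X2 → TX Y; Y → TX X3; X3 → TX X4; X4 → X X; Y → TX Y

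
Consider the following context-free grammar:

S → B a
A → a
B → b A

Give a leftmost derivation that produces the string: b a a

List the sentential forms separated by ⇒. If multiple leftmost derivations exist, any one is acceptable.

S ⇒ B a ⇒ b A a ⇒ b a a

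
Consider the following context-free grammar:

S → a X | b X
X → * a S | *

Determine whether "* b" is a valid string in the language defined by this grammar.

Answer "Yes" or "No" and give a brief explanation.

No - no valid derivation exists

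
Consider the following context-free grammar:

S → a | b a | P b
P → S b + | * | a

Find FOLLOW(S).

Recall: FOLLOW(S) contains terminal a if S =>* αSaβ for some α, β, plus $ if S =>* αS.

We compute FOLLOW(S) using the standard algorithm.
FOLLOW(S) starts with {$}.
FIRST(P) = {*, a, b}
FIRST(S) = {*, a, b}
FOLLOW(P) = {b}
FOLLOW(S) = {$, b}
Therefore, FOLLOW(S) = {$, b}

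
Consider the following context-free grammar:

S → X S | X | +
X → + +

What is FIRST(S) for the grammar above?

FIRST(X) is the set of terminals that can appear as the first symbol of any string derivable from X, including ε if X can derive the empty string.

We compute FIRST(S) using the standard algorithm.
FIRST(S) = {+}
FIRST(X) = {+}
Therefore, FIRST(S) = {+}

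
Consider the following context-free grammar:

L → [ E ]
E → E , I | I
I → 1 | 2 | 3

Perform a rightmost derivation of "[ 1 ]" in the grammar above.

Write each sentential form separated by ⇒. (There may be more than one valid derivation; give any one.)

L ⇒ [ E ] ⇒ [ I ] ⇒ [ 1 ]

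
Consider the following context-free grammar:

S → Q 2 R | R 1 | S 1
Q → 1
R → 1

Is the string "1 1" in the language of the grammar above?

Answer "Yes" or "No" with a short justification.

Yes - a valid derivation exists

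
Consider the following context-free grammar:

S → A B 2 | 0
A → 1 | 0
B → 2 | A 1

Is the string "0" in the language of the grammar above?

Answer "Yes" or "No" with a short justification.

Yes - a valid derivation exists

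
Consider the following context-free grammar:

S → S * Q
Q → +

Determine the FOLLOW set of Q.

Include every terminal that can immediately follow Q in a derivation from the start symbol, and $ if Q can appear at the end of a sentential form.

We compute FOLLOW(Q) using the standard algorithm.
FOLLOW(S) starts with {$}.
FIRST(Q) = {+}
FIRST(S) = {}
FOLLOW(Q) = {$, *}
FOLLOW(S) = {$, *}
Therefore, FOLLOW(Q) = {$, *}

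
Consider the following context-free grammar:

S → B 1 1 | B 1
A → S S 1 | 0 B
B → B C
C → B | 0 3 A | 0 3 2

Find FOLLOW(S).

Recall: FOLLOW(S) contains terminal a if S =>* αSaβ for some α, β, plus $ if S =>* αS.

We compute FOLLOW(S) using the standard algorithm.
FOLLOW(S) starts with {$}.
FIRST(A) = {0}
FIRST(B) = {}
FIRST(C) = {0}
FIRST(S) = {}
FOLLOW(A) = {0, 1}
FOLLOW(B) = {0, 1}
FOLLOW(C) = {0, 1}
FOLLOW(S) = {$, 1}
Therefore, FOLLOW(S) = {$, 1}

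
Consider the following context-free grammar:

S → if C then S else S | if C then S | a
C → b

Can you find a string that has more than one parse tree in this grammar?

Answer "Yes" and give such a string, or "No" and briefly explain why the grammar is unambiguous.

Yes - the string 'if b then if b then a else a' has two distinct parse trees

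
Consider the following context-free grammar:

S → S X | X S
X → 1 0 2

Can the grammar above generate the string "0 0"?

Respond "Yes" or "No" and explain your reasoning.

No - no valid derivation exists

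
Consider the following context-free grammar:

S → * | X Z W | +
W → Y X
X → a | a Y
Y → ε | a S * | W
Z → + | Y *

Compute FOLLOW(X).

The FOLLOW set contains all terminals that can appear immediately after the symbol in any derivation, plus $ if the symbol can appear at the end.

We compute FOLLOW(X) using the standard algorithm.
FOLLOW(S) starts with {$}.
FIRST(S) = {*, +, a}
FIRST(W) = {a}
FIRST(X) = {a}
FIRST(Y) = {a, ε}
FIRST(Z) = {*, +, a}
FOLLOW(S) = {$, *}
FOLLOW(W) = {$, *, +, a}
FOLLOW(X) = {$, *, +, a}
FOLLOW(Y) = {$, *, +, a}
FOLLOW(Z) = {a}
Therefore, FOLLOW(X) = {$, *, +, a}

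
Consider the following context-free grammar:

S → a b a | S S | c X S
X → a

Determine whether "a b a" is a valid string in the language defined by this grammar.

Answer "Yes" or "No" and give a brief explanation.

Yes - a valid derivation exists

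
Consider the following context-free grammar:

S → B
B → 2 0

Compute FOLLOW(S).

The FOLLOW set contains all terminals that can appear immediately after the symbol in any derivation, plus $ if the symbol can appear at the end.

We compute FOLLOW(S) using the standard algorithm.
FOLLOW(S) starts with {$}.
FIRST(B) = {2}
FIRST(S) = {2}
FOLLOW(B) = {$}
FOLLOW(S) = {$}
Therefore, FOLLOW(S) = {$}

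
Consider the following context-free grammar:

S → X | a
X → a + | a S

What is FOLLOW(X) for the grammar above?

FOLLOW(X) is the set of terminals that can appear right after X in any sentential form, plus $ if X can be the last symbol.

We compute FOLLOW(X) using the standard algorithm.
FOLLOW(S) starts with {$}.
FIRST(S) = {a}
FIRST(X) = {a}
FOLLOW(S) = {$}
FOLLOW(X) = {$}
Therefore, FOLLOW(X) = {$}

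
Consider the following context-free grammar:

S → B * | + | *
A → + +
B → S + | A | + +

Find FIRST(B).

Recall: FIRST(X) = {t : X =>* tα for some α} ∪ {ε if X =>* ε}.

We compute FIRST(B) using the standard algorithm.
FIRST(A) = {+}
FIRST(B) = {*, +}
FIRST(S) = {*, +}
Therefore, FIRST(B) = {*, +}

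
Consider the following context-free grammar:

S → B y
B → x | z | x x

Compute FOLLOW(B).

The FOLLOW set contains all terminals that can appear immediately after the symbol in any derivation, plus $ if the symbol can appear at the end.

We compute FOLLOW(B) using the standard algorithm.
FOLLOW(S) starts with {$}.
FIRST(B) = {x, z}
FIRST(S) = {x, z}
FOLLOW(B) = {y}
FOLLOW(S) = {$}
Therefore, FOLLOW(B) = {y}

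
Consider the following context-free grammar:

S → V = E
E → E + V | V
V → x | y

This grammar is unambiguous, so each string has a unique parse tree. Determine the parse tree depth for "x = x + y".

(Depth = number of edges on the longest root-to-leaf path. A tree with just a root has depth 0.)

4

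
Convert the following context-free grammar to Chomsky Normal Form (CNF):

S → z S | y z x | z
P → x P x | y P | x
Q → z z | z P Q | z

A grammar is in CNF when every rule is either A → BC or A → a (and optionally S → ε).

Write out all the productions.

TZ → z; TY → y; TX → x; S → z; P → x; Q → z; S → TZ S; S → TY X0; X0 → TZ TX; P → TX X1; X1 → P TX; P → TY P; Q → TZ TZ; Q → TZ X2; X2 → P Q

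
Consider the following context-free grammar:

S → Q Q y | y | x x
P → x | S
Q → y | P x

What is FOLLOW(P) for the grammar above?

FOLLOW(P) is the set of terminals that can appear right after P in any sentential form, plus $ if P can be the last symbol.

We compute FOLLOW(P) using the standard algorithm.
FOLLOW(S) starts with {$}.
FIRST(P) = {x, y}
FIRST(Q) = {x, y}
FIRST(S) = {x, y}
FOLLOW(P) = {x}
FOLLOW(Q) = {x, y}
FOLLOW(S) = {$, x}
Therefore, FOLLOW(P) = {x}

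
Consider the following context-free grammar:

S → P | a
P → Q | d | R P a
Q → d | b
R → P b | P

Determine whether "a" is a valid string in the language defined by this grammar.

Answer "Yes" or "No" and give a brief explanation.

Yes - a valid derivation exists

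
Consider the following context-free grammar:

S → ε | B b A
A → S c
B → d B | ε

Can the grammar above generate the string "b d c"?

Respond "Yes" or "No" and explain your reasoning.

No - no valid derivation exists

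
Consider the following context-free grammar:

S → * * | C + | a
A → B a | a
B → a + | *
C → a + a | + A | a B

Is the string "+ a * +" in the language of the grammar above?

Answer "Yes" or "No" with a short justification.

No - no valid derivation exists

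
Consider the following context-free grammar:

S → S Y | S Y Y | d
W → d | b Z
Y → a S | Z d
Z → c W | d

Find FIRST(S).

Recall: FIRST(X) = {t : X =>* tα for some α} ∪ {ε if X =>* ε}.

We compute FIRST(S) using the standard algorithm.
FIRST(S) = {d}
FIRST(W) = {b, d}
FIRST(Y) = {a, c, d}
FIRST(Z) = {c, d}
Therefore, FIRST(S) = {d}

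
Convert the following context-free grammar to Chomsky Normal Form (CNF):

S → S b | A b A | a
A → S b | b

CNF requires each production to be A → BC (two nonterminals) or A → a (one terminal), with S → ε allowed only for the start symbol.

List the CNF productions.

TB → b; S → a; A → b; S → S TB; S → A X0; X0 → TB A; A → S TB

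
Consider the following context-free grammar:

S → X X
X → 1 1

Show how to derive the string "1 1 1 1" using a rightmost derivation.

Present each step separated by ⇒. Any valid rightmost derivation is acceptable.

S ⇒ X X ⇒ X 1 1 ⇒ 1 1 1 1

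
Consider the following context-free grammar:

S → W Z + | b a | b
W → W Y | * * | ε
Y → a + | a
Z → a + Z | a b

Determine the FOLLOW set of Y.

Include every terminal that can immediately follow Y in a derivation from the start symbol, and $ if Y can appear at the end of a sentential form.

We compute FOLLOW(Y) using the standard algorithm.
FOLLOW(S) starts with {$}.
FIRST(S) = {*, a, b}
FIRST(W) = {*, a, ε}
FIRST(Y) = {a}
FIRST(Z) = {a}
FOLLOW(S) = {$}
FOLLOW(W) = {a}
FOLLOW(Y) = {a}
FOLLOW(Z) = {+}
Therefore, FOLLOW(Y) = {a}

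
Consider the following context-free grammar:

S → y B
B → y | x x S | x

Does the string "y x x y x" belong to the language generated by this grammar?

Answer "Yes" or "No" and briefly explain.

Yes - a valid derivation exists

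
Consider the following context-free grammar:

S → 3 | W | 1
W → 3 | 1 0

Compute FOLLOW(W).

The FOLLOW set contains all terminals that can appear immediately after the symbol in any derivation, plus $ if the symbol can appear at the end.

We compute FOLLOW(W) using the standard algorithm.
FOLLOW(S) starts with {$}.
FIRST(S) = {1, 3}
FIRST(W) = {1, 3}
FOLLOW(S) = {$}
FOLLOW(W) = {$}
Therefore, FOLLOW(W) = {$}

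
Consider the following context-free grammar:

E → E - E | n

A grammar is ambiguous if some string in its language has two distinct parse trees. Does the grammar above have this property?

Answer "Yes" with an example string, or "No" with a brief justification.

Yes - the string 'n - n - n - n - n' has two distinct parse trees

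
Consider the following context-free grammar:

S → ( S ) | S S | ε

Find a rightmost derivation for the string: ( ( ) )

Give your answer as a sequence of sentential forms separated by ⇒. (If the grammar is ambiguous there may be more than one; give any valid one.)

S ⇒ ( S ) ⇒ ( ( S ) ) ⇒ ( ( ) )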